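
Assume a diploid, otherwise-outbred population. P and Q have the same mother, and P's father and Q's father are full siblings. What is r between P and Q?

0.375

Wright's path rule: contributions from independent ancestry routes add.
P and Q are related in two ways: half-sibs through their shared mother (r = 1/4) and first cousins through their fathers (r = 1/8).
r = 1/4 + 1/8 = 0.375.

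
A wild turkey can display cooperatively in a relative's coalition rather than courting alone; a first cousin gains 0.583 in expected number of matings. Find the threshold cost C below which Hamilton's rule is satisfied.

r to a first cousin = 1/8 (first cousins share one grandparent pair — two paths of length 4: r = 2·(1/2)^4 = 1/8).
Hamilton's rule: n·r·B > C, so the trait is favored while C < n·r·B = 1·0.125·0.583 = 0.072875.

0.072875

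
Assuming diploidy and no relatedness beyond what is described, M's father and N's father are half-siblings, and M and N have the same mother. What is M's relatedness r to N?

0.3125

Independent pedigree routes through distinct common ancestors add.
M and N are related in two ways: half first cousins through their fathers (r = 1/16) and half-sibs through their shared mother (r = 1/4).
r = 1/16 + 1/4 = 5/16 = 0.3125.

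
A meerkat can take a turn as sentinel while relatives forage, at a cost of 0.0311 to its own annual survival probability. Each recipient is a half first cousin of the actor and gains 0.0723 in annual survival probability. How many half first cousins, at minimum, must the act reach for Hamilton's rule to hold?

r to a half first cousin = 1/16 (half first cousins share one grandparent — one path of length 4: r = (1/2)^4 = 1/16).
Hamilton's rule: n·r·B > C  ⇒  n > C/(r·B) = 0.0311/(0.0625·0.0723) = 6.882.
The smallest integer exceeding 6.882 is 7.

7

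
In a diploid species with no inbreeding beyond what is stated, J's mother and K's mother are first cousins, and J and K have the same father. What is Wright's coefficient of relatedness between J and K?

Relatedness sums over independent paths through distinct common ancestors.
J and K are related in two ways: second cousins through their mothers (r = 1/32) and half-sibs through their shared father (r = 1/4).
r = 1/32 + 1/4 = 0.28125.

0.28125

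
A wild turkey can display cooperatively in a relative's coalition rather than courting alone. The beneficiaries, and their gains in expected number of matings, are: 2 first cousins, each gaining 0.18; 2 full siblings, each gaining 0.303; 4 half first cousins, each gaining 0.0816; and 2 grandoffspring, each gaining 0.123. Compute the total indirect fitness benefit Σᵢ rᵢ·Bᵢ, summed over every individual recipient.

0.4299

r to a first cousin = 0.125 (first cousins share one grandparent pair — two paths of length 4: r = 2·(1/2)^4 = 1/8).
r to a full sibling = 1/2 (full sibs share both parents — two paths of length 2: r = 2·(1/2)^2 = 1/2).
r to a half first cousin = 0.0625 (half first cousins share one grandparent — one path of length 4: r = (1/2)^4 = 1/16).
r to a grandoffspring = 1/4 (two parent–offspring links: r = (1/2)^2 = 1/4).
Summing one r·B term per recipient: 2·0.125·0.18 + 2·0.5·0.303 + 4·0.0625·0.0816 + 2·0.25·0.123 = 0.4299.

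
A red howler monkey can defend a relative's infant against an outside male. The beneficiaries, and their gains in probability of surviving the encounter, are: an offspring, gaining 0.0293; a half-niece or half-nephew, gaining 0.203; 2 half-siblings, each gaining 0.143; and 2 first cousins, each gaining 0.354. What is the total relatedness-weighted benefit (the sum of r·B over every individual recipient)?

r to an offspring = 0.5 (one parent–offspring link: r = (1/2)^1 = 1/2).
r to a half-niece or half-nephew = 1/8 (half-aunt/uncle↔niece/nephew: one path of length 3: r = (1/2)^3 = 1/8).
r to a half-sibling = 0.25 (half-sibs share one parent — one path of length 2: r = (1/2)^2 = 1/4).
r to a first cousin = 1/8 (first cousins share one grandparent pair — two paths of length 4: r = 2·(1/2)^4 = 1/8).
Summing one r·B term per recipient: 1·0.5·0.0293 + 1·0.125·0.203 + 2·0.25·0.143 + 2·0.125·0.354 = 0.200025.

0.200025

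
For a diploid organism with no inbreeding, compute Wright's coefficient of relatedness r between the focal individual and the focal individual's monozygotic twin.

1

Each parent–offspring link contributes a factor of 1/2, and independent paths through distinct common ancestors add.
Monozygotic twins share every allele identical by descent: r = 1.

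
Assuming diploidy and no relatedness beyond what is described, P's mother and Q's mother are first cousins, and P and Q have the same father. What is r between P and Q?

Independent pedigree routes through distinct common ancestors add.
P and Q are related in two ways: second cousins through their mothers (r = 1/32) and half-sibs through their shared father (r = 1/4).
r = 1/32 + 1/4 = 9/32 = 0.28125.

0.28125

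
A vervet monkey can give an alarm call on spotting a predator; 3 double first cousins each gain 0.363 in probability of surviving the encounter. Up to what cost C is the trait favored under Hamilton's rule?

r to a double first cousin = 0.25 (double first cousins share both grandparent pairs — four paths of length 4: r = 4·(1/2)^4 = 1/4).
Hamilton's rule: n·r·B > C, so the trait is favored while C < n·r·B = 3·0.25·0.363 = 0.27225.

0.27225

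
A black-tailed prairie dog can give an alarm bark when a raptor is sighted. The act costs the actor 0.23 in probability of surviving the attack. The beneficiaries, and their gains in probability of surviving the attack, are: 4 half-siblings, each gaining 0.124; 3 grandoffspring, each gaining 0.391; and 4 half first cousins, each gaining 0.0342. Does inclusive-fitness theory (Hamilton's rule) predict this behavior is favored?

Hamilton's rule: the trait is favored when the sum of r·B over every recipient exceeds the actor's cost C.
r to a half-sibling = 1/4 (half-sibs share one parent — one path of length 2: r = (1/2)^2 = 1/4).
r to a grandoffspring = 1/4 (two parent–offspring links: r = (1/2)^2 = 1/4).
r to a half first cousin = 1/16 (half first cousins share one grandparent — one path of length 4: r = (1/2)^4 = 1/16).
Summing one r·B term per recipient: 4·0.25·0.124 + 3·0.25·0.391 + 4·0.0625·0.0342 = 0.4258.
0.4258 > 0.23: the indirect benefit exceeds the cost.

Yes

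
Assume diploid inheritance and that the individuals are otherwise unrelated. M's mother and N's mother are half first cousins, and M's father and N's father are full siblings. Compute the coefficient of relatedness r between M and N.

With two independent routes of shared ancestry, r is the sum of the two contributions.
M and N are related in two ways: half second cousins through their mothers (r = 1/64) and first cousins through their fathers (r = 1/8).
r = 1/64 + 1/8 = 0.140625.

0.140625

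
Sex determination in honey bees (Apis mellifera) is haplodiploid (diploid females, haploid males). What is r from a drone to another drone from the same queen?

0.5

Haploid brothers each carry a random half of the queen's diploid genome, so on average they share half: r = 1/2.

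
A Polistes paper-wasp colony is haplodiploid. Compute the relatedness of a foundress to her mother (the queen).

One meiotic link between diploid queen and diploid daughter: r = 1/2.

0.5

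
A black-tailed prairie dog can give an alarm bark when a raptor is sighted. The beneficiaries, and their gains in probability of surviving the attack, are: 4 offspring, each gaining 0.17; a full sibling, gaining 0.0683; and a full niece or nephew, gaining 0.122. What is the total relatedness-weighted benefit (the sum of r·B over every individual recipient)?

r to an offspring = 0.5 (one parent–offspring link: r = (1/2)^1 = 1/2).
r to a full sibling = 0.5 (full sibs share both parents — two paths of length 2: r = 2·(1/2)^2 = 1/2).
r to a full niece or nephew = 0.25 (full aunt/uncle↔niece/nephew: two paths of length 3 through the shared grandparent pair: r = 2·(1/2)^3 = 1/4).
Summing one r·B term per recipient: 4·0.5·0.17 + 1·0.5·0.0683 + 1·0.25·0.122 = 0.40465.

0.40465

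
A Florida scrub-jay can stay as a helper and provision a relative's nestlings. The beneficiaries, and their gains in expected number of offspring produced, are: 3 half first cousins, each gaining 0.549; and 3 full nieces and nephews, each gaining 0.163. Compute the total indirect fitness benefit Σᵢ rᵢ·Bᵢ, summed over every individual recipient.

0.2251875

r to a half first cousin = 0.0625 (half first cousins share one grandparent — one path of length 4: r = (1/2)^4 = 1/16).
r to a full niece or nephew = 1/4 (full aunt/uncle↔niece/nephew: two paths of length 3 through the shared grandparent pair: r = 2·(1/2)^3 = 1/4).
Summing one r·B term per recipient: 3·0.0625·0.549 + 3·0.25·0.163 = 0.2251875.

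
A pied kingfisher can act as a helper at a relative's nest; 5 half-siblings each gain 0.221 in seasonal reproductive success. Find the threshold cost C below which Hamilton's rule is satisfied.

0.27625

r to a half-sibling = 1/4 (half-sibs share one parent — one path of length 2: r = (1/2)^2 = 1/4).
Hamilton's rule: n·r·B > C, so the trait is favored while C < n·r·B = 5·0.25·0.221 = 0.27625.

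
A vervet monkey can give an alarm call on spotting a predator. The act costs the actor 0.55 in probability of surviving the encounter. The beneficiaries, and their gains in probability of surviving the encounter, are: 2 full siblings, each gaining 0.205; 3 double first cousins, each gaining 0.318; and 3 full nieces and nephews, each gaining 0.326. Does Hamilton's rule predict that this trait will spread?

Hamilton's rule: the trait is favored when the sum of r·B over every recipient exceeds the actor's cost C.
r to a full sibling = 0.5 (full sibs share both parents — two paths of length 2: r = 2·(1/2)^2 = 1/2).
r to a double first cousin = 1/4 (double first cousins share both grandparent pairs — four paths of length 4: r = 4·(1/2)^4 = 1/4).
r to a full niece or nephew = 0.25 (full aunt/uncle↔niece/nephew: two paths of length 3 through the shared grandparent pair: r = 2·(1/2)^3 = 1/4).
Summing one r·B term per recipient: 2·0.5·0.205 + 3·0.25·0.318 + 3·0.25·0.326 = 0.688.
0.688 > 0.55: the indirect benefit exceeds the cost.

Yes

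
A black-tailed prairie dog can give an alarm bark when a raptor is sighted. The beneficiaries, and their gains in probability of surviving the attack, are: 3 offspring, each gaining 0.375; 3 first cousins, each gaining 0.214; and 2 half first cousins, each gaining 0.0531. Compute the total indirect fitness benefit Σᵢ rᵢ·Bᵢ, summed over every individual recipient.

0.6493875

r to an offspring = 1/2 (one parent–offspring link: r = (1/2)^1 = 1/2).
r to a first cousin = 1/8 (first cousins share one grandparent pair — two paths of length 4: r = 2·(1/2)^4 = 1/8).
r to a half first cousin = 1/16 (half first cousins share one grandparent — one path of length 4: r = (1/2)^4 = 1/16).
Summing one r·B term per recipient: 3·0.5·0.375 + 3·0.125·0.214 + 2·0.0625·0.0531 = 0.6493875.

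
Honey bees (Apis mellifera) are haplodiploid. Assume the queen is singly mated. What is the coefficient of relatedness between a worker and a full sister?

Haplodiploid full sisters inherit their father's entire haploid genome identically (contributing 1/2) and on average half of their mother's contribution (1/2 · 1/2 = 1/4); r = 1/2 + 1/4 = 3/4.

0.75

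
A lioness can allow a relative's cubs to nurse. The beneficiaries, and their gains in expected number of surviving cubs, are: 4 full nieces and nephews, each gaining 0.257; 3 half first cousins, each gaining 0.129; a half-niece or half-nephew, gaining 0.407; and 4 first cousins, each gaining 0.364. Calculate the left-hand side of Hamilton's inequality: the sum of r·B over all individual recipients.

0.5140625

r to a full niece or nephew = 0.25 (full aunt/uncle↔niece/nephew: two paths of length 3 through the shared grandparent pair: r = 2·(1/2)^3 = 1/4).
r to a half first cousin = 0.0625 (half first cousins share one grandparent — one path of length 4: r = (1/2)^4 = 1/16).
r to a half-niece or half-nephew = 0.125 (half-aunt/uncle↔niece/nephew: one path of length 3: r = (1/2)^3 = 1/8).
r to a first cousin = 1/8 (first cousins share one grandparent pair — two paths of length 4: r = 2·(1/2)^4 = 1/8).
Summing one r·B term per recipient: 4·0.25·0.257 + 3·0.0625·0.129 + 1·0.125·0.407 + 4·0.125·0.364 = 0.5140625.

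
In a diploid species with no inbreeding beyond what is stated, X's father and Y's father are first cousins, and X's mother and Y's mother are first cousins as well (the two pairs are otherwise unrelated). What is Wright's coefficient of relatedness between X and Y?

Wright's path rule: contributions from independent ancestry routes add.
X and Y are related in two ways: second cousins through their fathers (r = 1/32) and second cousins through their mothers (r = 1/32).
r = 1/32 + 1/32 = 1/16 = 0.0625.

0.0625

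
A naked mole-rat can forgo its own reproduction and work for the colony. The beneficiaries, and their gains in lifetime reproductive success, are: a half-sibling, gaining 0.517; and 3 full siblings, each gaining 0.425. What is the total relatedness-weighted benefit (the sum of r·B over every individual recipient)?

r to a half-sibling = 0.25 (half-sibs share one parent — one path of length 2: r = (1/2)^2 = 1/4).
r to a full sibling = 1/2 (full sibs share both parents — two paths of length 2: r = 2·(1/2)^2 = 1/2).
Summing one r·B term per recipient: 1·0.25·0.517 + 3·0.5·0.425 = 0.76675.

0.76675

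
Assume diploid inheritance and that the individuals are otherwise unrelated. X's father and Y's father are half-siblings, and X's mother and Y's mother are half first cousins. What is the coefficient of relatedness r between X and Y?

Independent pedigree routes through distinct common ancestors add.
X and Y are related in two ways: half first cousins through their fathers (r = 1/16) and half second cousins through their mothers (r = 1/64).
r = 1/16 + 1/64 = 5/64 = 0.078125.

0.078125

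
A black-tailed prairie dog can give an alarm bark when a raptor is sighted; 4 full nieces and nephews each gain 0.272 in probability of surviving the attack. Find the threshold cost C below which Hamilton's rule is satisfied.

r to a full niece or nephew = 1/4 (full aunt/uncle↔niece/nephew: two paths of length 3 through the shared grandparent pair: r = 2·(1/2)^3 = 1/4).
Hamilton's rule: n·r·B > C, so the trait is favored while C < n·r·B = 4·0.25·0.272 = 0.272.

0.272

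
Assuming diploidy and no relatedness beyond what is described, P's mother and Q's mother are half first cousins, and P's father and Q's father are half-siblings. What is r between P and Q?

0.078125

With two independent routes of shared ancestry, r is the sum of the two contributions.
P and Q are related in two ways: half second cousins through their mothers (r = 1/64) and half first cousins through their fathers (r = 1/16).
r = 1/64 + 1/16 = 5/64 = 0.078125.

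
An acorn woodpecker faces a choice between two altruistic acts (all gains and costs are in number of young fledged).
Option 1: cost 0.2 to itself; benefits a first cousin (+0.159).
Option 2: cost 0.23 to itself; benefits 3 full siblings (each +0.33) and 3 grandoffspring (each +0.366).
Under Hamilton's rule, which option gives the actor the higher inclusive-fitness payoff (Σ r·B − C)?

Option 2

Option 1: r to a first cousin = 0.125.
Option 1: Σ r·B − C = (1·0.125·0.159) − 0.2 = -0.180125.
Option 2: r to a full sibling = 0.5.
Option 2: r to a grandoffspring = 0.25.
Option 2: Σ r·B − C = (3·0.5·0.33 + 3·0.25·0.366) − 0.23 = 0.5395.
Option 2 has the higher net inclusive-fitness payoff.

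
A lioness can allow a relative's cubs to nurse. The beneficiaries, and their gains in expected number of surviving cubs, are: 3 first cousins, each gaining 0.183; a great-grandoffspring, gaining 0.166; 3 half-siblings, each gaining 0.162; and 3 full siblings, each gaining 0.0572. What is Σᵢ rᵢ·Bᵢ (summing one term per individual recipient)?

r to a first cousin = 0.125 (first cousins share one grandparent pair — two paths of length 4: r = 2·(1/2)^4 = 1/8).
r to a great-grandoffspring = 0.125 (three parent–offspring links: r = (1/2)^3 = 1/8).
r to a half-sibling = 1/4 (half-sibs share one parent — one path of length 2: r = (1/2)^2 = 1/4).
r to a full sibling = 1/2 (full sibs share both parents — two paths of length 2: r = 2·(1/2)^2 = 1/2).
Summing one r·B term per recipient: 3·0.125·0.183 + 1·0.125·0.166 + 3·0.25·0.162 + 3·0.5·0.0572 = 0.296675.

0.296675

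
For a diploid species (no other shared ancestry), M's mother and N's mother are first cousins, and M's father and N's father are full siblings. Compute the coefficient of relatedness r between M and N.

Relatedness sums over independent paths through distinct common ancestors.
M and N are related in two ways: second cousins through their mothers (r = 1/32) and first cousins through their fathers (r = 1/8).
r = 1/32 + 1/8 = 0.15625.

0.15625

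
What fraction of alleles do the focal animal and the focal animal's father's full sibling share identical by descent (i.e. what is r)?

Each parent–offspring link contributes a factor of 1/2, and independent paths through distinct common ancestors add.
Full aunt/uncle↔niece/nephew: two paths of length 3 through the shared grandparent pair: r = 2·(1/2)^3 = 1/4.

0.25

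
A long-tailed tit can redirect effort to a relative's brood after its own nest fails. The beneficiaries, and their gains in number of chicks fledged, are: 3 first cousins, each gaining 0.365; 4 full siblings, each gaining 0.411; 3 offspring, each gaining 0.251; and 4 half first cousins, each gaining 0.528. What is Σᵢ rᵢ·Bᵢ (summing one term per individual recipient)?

r to a first cousin = 1/8 (first cousins share one grandparent pair — two paths of length 4: r = 2·(1/2)^4 = 1/8).
r to a full sibling = 0.5 (full sibs share both parents — two paths of length 2: r = 2·(1/2)^2 = 1/2).
r to an offspring = 1/2 (one parent–offspring link: r = (1/2)^1 = 1/2).
r to a half first cousin = 1/16 (half first cousins share one grandparent — one path of length 4: r = (1/2)^4 = 1/16).
Summing one r·B term per recipient: 3·0.125·0.365 + 4·0.5·0.411 + 3·0.5·0.251 + 4·0.0625·0.528 = 1.467375.

1.467375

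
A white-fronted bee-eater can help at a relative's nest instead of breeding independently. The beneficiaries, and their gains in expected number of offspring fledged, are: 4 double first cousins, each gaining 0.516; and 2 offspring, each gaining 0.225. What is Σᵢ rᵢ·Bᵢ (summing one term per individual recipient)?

r to a double first cousin = 0.25 (double first cousins share both grandparent pairs — four paths of length 4: r = 4·(1/2)^4 = 1/4).
r to an offspring = 1/2 (one parent–offspring link: r = (1/2)^1 = 1/2).
Summing one r·B term per recipient: 4·0.25·0.516 + 2·0.5·0.225 = 0.741.

0.741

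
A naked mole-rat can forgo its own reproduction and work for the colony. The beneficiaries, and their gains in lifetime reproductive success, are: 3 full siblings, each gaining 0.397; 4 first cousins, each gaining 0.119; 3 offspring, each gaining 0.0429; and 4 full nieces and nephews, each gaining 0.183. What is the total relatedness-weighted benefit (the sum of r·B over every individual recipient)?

r to a full sibling = 0.5 (full sibs share both parents — two paths of length 2: r = 2·(1/2)^2 = 1/2).
r to a first cousin = 0.125 (first cousins share one grandparent pair — two paths of length 4: r = 2·(1/2)^4 = 1/8).
r to an offspring = 0.5 (one parent–offspring link: r = (1/2)^1 = 1/2).
r to a full niece or nephew = 1/4 (full aunt/uncle↔niece/nephew: two paths of length 3 through the shared grandparent pair: r = 2·(1/2)^3 = 1/4).
Summing one r·B term per recipient: 3·0.5·0.397 + 4·0.125·0.119 + 3·0.5·0.0429 + 4·0.25·0.183 = 0.90235.

0.90235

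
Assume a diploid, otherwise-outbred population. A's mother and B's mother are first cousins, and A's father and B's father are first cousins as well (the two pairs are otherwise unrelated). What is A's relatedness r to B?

0.0625

Wright's path rule: contributions from independent ancestry routes add.
A and B are related in two ways: second cousins through their mothers (r = 1/32) and second cousins through their fathers (r = 1/32).
r = 1/32 + 1/32 = 1/16 = 0.0625.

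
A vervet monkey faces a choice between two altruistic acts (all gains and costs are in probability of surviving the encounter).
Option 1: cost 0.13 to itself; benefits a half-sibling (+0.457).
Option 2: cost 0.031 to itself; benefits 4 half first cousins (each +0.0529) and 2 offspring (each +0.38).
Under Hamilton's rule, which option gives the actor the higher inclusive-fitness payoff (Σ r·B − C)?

Option 1: r to a half-sibling = 0.25.
Option 1: Σ r·B − C = (1·0.25·0.457) − 0.13 = -0.01575.
Option 2: r to a half first cousin = 0.0625.
Option 2: r to an offspring = 0.5.
Option 2: Σ r·B − C = (4·0.0625·0.0529 + 2·0.5·0.38) − 0.031 = 0.362225.
Option 2 has the higher net inclusive-fitness payoff.

Option 2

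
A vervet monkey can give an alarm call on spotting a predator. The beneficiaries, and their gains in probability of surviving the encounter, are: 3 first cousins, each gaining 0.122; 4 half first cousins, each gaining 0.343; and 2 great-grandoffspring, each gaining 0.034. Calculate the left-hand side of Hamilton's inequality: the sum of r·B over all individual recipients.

r to a first cousin = 0.125 (first cousins share one grandparent pair — two paths of length 4: r = 2·(1/2)^4 = 1/8).
r to a half first cousin = 0.0625 (half first cousins share one grandparent — one path of length 4: r = (1/2)^4 = 1/16).
r to a great-grandoffspring = 0.125 (three parent–offspring links: r = (1/2)^3 = 1/8).
Summing one r·B term per recipient: 3·0.125·0.122 + 4·0.0625·0.343 + 2·0.125·0.034 = 0.14.

0.14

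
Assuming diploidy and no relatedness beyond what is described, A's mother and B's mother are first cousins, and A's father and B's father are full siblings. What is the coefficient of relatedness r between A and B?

Wright's path rule: contributions from independent ancestry routes add.
A and B are related in two ways: second cousins through their mothers (r = 1/32) and first cousins through their fathers (r = 1/8).
r = 1/32 + 1/8 = 0.15625.

0.15625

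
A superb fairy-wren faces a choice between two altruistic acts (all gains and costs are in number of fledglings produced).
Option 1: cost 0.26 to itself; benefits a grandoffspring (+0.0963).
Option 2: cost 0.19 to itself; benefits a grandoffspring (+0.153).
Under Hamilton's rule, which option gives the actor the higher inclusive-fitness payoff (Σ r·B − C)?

Option 1: r to a grandoffspring = 0.25.
Option 1: Σ r·B − C = (1·0.25·0.0963) − 0.26 = -0.235925.
Option 2: r to a grandoffspring = 0.25.
Option 2: Σ r·B − C = (1·0.25·0.153) − 0.19 = -0.15175.
Option 2 has the higher net inclusive-fitness payoff.

Option 2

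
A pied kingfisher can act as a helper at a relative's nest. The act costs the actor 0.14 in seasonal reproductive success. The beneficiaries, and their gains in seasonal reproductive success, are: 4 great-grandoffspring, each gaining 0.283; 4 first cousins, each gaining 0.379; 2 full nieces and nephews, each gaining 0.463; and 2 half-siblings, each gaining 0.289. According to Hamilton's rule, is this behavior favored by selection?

Yes

Hamilton's rule: the trait is favored when the sum of r·B over every recipient exceeds the actor's cost C.
r to a great-grandoffspring = 0.125 (three parent–offspring links: r = (1/2)^3 = 1/8).
r to a first cousin = 1/8 (first cousins share one grandparent pair — two paths of length 4: r = 2·(1/2)^4 = 1/8).
r to a full niece or nephew = 1/4 (full aunt/uncle↔niece/nephew: two paths of length 3 through the shared grandparent pair: r = 2·(1/2)^3 = 1/4).
r to a half-sibling = 0.25 (half-sibs share one parent — one path of length 2: r = (1/2)^2 = 1/4).
Summing one r·B term per recipient: 4·0.125·0.283 + 4·0.125·0.379 + 2·0.25·0.463 + 2·0.25·0.289 = 0.707.
0.707 > 0.14: the indirect benefit exceeds the cost.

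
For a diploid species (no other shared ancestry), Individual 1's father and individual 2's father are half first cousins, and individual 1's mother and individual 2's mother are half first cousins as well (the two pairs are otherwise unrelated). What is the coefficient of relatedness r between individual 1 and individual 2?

0.03125

Wright's path rule: contributions from independent ancestry routes add.
Individual 1 and individual 2 are related in two ways: half second cousins through their fathers (r = 1/64) and half second cousins through their mothers (r = 1/64).
r = 1/64 + 1/64 = 0.03125.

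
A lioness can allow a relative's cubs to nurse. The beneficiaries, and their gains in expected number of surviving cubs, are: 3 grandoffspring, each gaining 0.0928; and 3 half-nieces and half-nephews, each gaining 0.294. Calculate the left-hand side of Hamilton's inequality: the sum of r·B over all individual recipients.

0.17985

r to a grandoffspring = 1/4 (two parent–offspring links: r = (1/2)^2 = 1/4).
r to a half-niece or half-nephew = 1/8 (half-aunt/uncle↔niece/nephew: one path of length 3: r = (1/2)^3 = 1/8).
Summing one r·B term per recipient: 3·0.25·0.0928 + 3·0.125·0.294 = 0.17985.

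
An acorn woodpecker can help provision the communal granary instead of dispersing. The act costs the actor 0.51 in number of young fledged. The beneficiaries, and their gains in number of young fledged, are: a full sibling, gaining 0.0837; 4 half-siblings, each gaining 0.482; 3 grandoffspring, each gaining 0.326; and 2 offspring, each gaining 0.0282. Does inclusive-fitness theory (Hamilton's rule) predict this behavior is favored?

Hamilton's rule: the trait is favored when the sum of r·B over every recipient exceeds the actor's cost C.
r to a full sibling = 1/2 (full sibs share both parents — two paths of length 2: r = 2·(1/2)^2 = 1/2).
r to a half-sibling = 0.25 (half-sibs share one parent — one path of length 2: r = (1/2)^2 = 1/4).
r to a grandoffspring = 1/4 (two parent–offspring links: r = (1/2)^2 = 1/4).
r to an offspring = 1/2 (one parent–offspring link: r = (1/2)^1 = 1/2).
Summing one r·B term per recipient: 1·0.5·0.0837 + 4·0.25·0.482 + 3·0.25·0.326 + 2·0.5·0.0282 = 0.79655.
0.79655 > 0.51: the indirect benefit exceeds the cost.

Yes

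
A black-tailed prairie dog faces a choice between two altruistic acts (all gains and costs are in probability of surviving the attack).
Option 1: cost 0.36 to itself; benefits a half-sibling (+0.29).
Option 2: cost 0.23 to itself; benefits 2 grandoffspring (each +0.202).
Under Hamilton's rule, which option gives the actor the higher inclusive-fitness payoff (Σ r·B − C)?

Option 2

Option 1: r to a half-sibling = 0.25.
Option 1: Σ r·B − C = (1·0.25·0.29) − 0.36 = -0.2875.
Option 2: r to a grandoffspring = 0.25.
Option 2: Σ r·B − C = (2·0.25·0.202) − 0.23 = -0.129.
Option 2 has the higher net inclusive-fitness payoff.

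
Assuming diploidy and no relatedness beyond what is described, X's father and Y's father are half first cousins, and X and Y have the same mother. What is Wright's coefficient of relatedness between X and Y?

With two independent routes of shared ancestry, r is the sum of the two contributions.
X and Y are related in two ways: half second cousins through their fathers (r = 1/64) and half-sibs through their shared mother (r = 1/4).
r = 1/64 + 1/4 = 0.265625.

0.265625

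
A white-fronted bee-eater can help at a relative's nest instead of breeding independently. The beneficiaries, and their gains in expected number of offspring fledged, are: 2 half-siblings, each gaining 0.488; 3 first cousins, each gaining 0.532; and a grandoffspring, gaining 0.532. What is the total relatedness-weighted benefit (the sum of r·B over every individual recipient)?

0.5765

r to a half-sibling = 0.25 (half-sibs share one parent — one path of length 2: r = (1/2)^2 = 1/4).
r to a first cousin = 1/8 (first cousins share one grandparent pair — two paths of length 4: r = 2·(1/2)^4 = 1/8).
r to a grandoffspring = 0.25 (two parent–offspring links: r = (1/2)^2 = 1/4).
Summing one r·B term per recipient: 2·0.25·0.488 + 3·0.125·0.532 + 1·0.25·0.532 = 0.5765.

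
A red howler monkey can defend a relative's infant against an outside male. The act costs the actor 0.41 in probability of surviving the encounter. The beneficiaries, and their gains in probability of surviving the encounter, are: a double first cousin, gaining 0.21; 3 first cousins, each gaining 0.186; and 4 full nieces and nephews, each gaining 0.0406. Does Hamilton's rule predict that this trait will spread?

Hamilton's rule: the trait is favored when the sum of r·B over every recipient exceeds the actor's cost C.
r to a double first cousin = 1/4 (double first cousins share both grandparent pairs — four paths of length 4: r = 4·(1/2)^4 = 1/4).
r to a first cousin = 0.125 (first cousins share one grandparent pair — two paths of length 4: r = 2·(1/2)^4 = 1/8).
r to a full niece or nephew = 0.25 (full aunt/uncle↔niece/nephew: two paths of length 3 through the shared grandparent pair: r = 2·(1/2)^3 = 1/4).
Summing one r·B term per recipient: 1·0.25·0.21 + 3·0.125·0.186 + 4·0.25·0.0406 = 0.16285.
0.16285 < 0.41: the indirect benefit is less than the cost.

No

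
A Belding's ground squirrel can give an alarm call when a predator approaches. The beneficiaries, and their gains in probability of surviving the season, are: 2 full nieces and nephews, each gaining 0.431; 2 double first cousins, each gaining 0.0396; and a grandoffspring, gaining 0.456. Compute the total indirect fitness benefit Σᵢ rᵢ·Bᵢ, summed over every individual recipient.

0.3493

r to a full niece or nephew = 0.25 (full aunt/uncle↔niece/nephew: two paths of length 3 through the shared grandparent pair: r = 2·(1/2)^3 = 1/4).
r to a double first cousin = 1/4 (double first cousins share both grandparent pairs — four paths of length 4: r = 4·(1/2)^4 = 1/4).
r to a grandoffspring = 1/4 (two parent–offspring links: r = (1/2)^2 = 1/4).
Summing one r·B term per recipient: 2·0.25·0.431 + 2·0.25·0.0396 + 1·0.25·0.456 = 0.3493.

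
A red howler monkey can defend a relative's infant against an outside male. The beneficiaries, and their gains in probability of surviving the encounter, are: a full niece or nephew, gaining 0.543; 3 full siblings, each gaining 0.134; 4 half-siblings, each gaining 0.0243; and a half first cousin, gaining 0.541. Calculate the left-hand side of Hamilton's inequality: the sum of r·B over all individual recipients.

0.3948625

r to a full niece or nephew = 1/4 (full aunt/uncle↔niece/nephew: two paths of length 3 through the shared grandparent pair: r = 2·(1/2)^3 = 1/4).
r to a full sibling = 1/2 (full sibs share both parents — two paths of length 2: r = 2·(1/2)^2 = 1/2).
r to a half-sibling = 1/4 (half-sibs share one parent — one path of length 2: r = (1/2)^2 = 1/4).
r to a half first cousin = 1/16 (half first cousins share one grandparent — one path of length 4: r = (1/2)^4 = 1/16).
Summing one r·B term per recipient: 1·0.25·0.543 + 3·0.5·0.134 + 4·0.25·0.0243 + 1·0.0625·0.541 = 0.3948625.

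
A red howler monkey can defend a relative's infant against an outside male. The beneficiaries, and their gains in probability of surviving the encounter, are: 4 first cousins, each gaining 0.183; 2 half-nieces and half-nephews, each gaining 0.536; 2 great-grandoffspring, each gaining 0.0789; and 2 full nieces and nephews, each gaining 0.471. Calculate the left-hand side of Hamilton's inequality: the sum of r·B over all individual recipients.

r to a first cousin = 1/8 (first cousins share one grandparent pair — two paths of length 4: r = 2·(1/2)^4 = 1/8).
r to a half-niece or half-nephew = 1/8 (half-aunt/uncle↔niece/nephew: one path of length 3: r = (1/2)^3 = 1/8).
r to a great-grandoffspring = 1/8 (three parent–offspring links: r = (1/2)^3 = 1/8).
r to a full niece or nephew = 1/4 (full aunt/uncle↔niece/nephew: two paths of length 3 through the shared grandparent pair: r = 2·(1/2)^3 = 1/4).
Summing one r·B term per recipient: 4·0.125·0.183 + 2·0.125·0.536 + 2·0.125·0.0789 + 2·0.25·0.471 = 0.480725.

0.480725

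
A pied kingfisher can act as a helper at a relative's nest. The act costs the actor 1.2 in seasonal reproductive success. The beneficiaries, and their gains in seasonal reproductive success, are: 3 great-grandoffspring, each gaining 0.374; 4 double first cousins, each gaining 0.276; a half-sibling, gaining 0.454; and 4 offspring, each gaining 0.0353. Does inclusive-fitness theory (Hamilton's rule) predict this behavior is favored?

No

Hamilton's rule: the trait is favored when the sum of r·B over every recipient exceeds the actor's cost C.
r to a great-grandoffspring = 0.125 (three parent–offspring links: r = (1/2)^3 = 1/8).
r to a double first cousin = 0.25 (double first cousins share both grandparent pairs — four paths of length 4: r = 4·(1/2)^4 = 1/4).
r to a half-sibling = 0.25 (half-sibs share one parent — one path of length 2: r = (1/2)^2 = 1/4).
r to an offspring = 0.5 (one parent–offspring link: r = (1/2)^1 = 1/2).
Summing one r·B term per recipient: 3·0.125·0.374 + 4·0.25·0.276 + 1·0.25·0.454 + 4·0.5·0.0353 = 0.60035.
0.60035 < 1.2: the indirect benefit is less than the cost.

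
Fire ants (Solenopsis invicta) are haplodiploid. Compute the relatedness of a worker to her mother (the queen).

One meiotic link between diploid queen and diploid daughter: r = 1/2.

0.5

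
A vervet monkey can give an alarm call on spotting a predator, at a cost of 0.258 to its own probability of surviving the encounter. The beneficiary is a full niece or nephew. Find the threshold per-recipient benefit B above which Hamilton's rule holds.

r to a full niece or nephew = 1/4 (full aunt/uncle↔niece/nephew: two paths of length 3 through the shared grandparent pair: r = 2·(1/2)^3 = 1/4).
Hamilton's rule with n recipients of equal r: n·r·B > C, so B > C/(n·r) = 0.258/(1·0.25) = 1.032.

1.032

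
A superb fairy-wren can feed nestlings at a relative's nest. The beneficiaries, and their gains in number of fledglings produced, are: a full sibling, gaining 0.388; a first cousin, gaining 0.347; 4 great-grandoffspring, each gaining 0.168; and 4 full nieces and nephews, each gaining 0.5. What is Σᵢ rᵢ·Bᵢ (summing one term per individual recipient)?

0.821375

r to a full sibling = 1/2 (full sibs share both parents — two paths of length 2: r = 2·(1/2)^2 = 1/2).
r to a first cousin = 0.125 (first cousins share one grandparent pair — two paths of length 4: r = 2·(1/2)^4 = 1/8).
r to a great-grandoffspring = 0.125 (three parent–offspring links: r = (1/2)^3 = 1/8).
r to a full niece or nephew = 0.25 (full aunt/uncle↔niece/nephew: two paths of length 3 through the shared grandparent pair: r = 2·(1/2)^3 = 1/4).
Summing one r·B term per recipient: 1·0.5·0.388 + 1·0.125·0.347 + 4·0.125·0.168 + 4·0.25·0.5 = 0.821375.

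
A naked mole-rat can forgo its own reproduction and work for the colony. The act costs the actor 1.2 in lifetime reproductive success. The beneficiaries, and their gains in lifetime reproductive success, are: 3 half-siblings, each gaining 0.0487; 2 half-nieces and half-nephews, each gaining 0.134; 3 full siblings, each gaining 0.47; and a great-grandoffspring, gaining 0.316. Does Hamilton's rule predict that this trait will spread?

No

Hamilton's rule: the trait is favored when the sum of r·B over every recipient exceeds the actor's cost C.
r to a half-sibling = 0.25 (half-sibs share one parent — one path of length 2: r = (1/2)^2 = 1/4).
r to a half-niece or half-nephew = 0.125 (half-aunt/uncle↔niece/nephew: one path of length 3: r = (1/2)^3 = 1/8).
r to a full sibling = 0.5 (full sibs share both parents — two paths of length 2: r = 2·(1/2)^2 = 1/2).
r to a great-grandoffspring = 0.125 (three parent–offspring links: r = (1/2)^3 = 1/8).
Summing one r·B term per recipient: 3·0.25·0.0487 + 2·0.125·0.134 + 3·0.5·0.47 + 1·0.125·0.316 = 0.814525.
0.814525 < 1.2: the indirect benefit is less than the cost.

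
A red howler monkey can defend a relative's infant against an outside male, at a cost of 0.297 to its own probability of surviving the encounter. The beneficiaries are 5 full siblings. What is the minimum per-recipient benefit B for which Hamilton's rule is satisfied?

r to a full sibling = 1/2 (full sibs share both parents — two paths of length 2: r = 2·(1/2)^2 = 1/2).
Hamilton's rule with n recipients of equal r: n·r·B > C, so B > C/(n·r) = 0.297/(5·0.5) = 0.1188.

0.1188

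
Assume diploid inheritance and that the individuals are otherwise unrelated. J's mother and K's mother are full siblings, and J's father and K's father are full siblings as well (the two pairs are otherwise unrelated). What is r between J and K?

0.25

Relatedness sums over independent paths through distinct common ancestors.
J and K are related in two ways: first cousins through their mothers (r = 1/8) and first cousins through their fathers (r = 1/8) — i.e. double first cousins.
r = 1/8 + 1/8 = 0.25.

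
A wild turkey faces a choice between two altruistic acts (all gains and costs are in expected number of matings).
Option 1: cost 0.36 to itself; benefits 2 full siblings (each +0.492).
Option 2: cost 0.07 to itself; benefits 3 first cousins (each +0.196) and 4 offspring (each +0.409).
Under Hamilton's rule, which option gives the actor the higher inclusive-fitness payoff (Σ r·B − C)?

Option 1: r to a full sibling = 0.5.
Option 1: Σ r·B − C = (2·0.5·0.492) − 0.36 = 0.132.
Option 2: r to a first cousin = 0.125.
Option 2: r to an offspring = 0.5.
Option 2: Σ r·B − C = (3·0.125·0.196 + 4·0.5·0.409) − 0.07 = 0.8215.
Option 2 has the higher net inclusive-fitness payoff.

Option 2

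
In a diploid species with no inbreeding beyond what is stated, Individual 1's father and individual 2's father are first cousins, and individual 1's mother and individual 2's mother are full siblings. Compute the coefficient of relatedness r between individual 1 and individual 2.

0.15625

With two independent routes of shared ancestry, r is the sum of the two contributions.
Individual 1 and individual 2 are related in two ways: second cousins through their fathers (r = 1/32) and first cousins through their mothers (r = 1/8).
r = 1/32 + 1/8 = 0.15625.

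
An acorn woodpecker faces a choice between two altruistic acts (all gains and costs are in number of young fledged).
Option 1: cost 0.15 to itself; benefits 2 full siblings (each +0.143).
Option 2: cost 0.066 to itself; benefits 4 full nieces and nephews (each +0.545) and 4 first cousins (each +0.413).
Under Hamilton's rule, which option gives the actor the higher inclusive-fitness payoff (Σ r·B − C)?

Option 2

Option 1: r to a full sibling = 0.5.
Option 1: Σ r·B − C = (2·0.5·0.143) − 0.15 = -0.007.
Option 2: r to a full niece or nephew = 0.25.
Option 2: r to a first cousin = 0.125.
Option 2: Σ r·B − C = (4·0.25·0.545 + 4·0.125·0.413) − 0.066 = 0.6855.
Option 2 has the higher net inclusive-fitness payoff.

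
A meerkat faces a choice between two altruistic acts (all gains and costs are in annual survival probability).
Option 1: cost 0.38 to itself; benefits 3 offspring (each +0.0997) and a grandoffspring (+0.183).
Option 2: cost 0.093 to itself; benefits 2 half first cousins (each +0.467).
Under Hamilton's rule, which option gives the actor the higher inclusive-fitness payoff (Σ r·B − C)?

Option 2

Option 1: r to an offspring = 0.5.
Option 1: r to a grandoffspring = 0.25.
Option 1: Σ r·B − C = (3·0.5·0.0997 + 1·0.25·0.183) − 0.38 = -0.1847.
Option 2: r to a half first cousin = 0.0625.
Option 2: Σ r·B − C = (2·0.0625·0.467) − 0.093 = -0.034625.
Option 2 has the higher net inclusive-fitness payoff.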